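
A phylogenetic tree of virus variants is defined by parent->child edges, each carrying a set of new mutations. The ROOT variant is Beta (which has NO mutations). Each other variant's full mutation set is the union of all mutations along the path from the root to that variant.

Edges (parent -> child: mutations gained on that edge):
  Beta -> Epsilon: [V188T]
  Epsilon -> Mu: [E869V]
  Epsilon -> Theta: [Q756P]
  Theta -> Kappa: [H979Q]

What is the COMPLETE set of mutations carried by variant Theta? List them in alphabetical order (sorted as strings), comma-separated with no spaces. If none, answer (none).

Answer: Q756P,V188T

Derivation:
At Beta: gained [] -> total []
At Epsilon: gained ['V188T'] -> total ['V188T']
At Theta: gained ['Q756P'] -> total ['Q756P', 'V188T']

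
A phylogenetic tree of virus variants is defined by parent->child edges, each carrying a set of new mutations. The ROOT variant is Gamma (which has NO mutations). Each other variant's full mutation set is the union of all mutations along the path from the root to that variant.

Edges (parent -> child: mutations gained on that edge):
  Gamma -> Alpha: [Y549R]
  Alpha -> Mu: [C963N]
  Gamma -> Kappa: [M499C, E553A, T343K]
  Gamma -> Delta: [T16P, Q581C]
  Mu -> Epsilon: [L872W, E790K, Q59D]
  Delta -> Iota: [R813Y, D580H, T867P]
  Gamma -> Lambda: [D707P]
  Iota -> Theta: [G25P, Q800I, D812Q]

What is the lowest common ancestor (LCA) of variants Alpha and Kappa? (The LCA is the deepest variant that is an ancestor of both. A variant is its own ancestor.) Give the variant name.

Path from root to Alpha: Gamma -> Alpha
  ancestors of Alpha: {Gamma, Alpha}
Path from root to Kappa: Gamma -> Kappa
  ancestors of Kappa: {Gamma, Kappa}
Common ancestors: {Gamma}
Walk up from Kappa: Kappa (not in ancestors of Alpha), Gamma (in ancestors of Alpha)
Deepest common ancestor (LCA) = Gamma

Answer: Gamma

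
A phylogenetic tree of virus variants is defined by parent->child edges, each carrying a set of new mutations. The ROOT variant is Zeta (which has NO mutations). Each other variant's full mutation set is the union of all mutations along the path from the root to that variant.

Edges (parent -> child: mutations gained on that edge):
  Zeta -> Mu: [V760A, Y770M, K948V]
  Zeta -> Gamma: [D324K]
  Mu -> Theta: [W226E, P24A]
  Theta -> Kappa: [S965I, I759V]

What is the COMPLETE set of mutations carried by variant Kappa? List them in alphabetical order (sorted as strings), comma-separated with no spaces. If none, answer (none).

At Zeta: gained [] -> total []
At Mu: gained ['V760A', 'Y770M', 'K948V'] -> total ['K948V', 'V760A', 'Y770M']
At Theta: gained ['W226E', 'P24A'] -> total ['K948V', 'P24A', 'V760A', 'W226E', 'Y770M']
At Kappa: gained ['S965I', 'I759V'] -> total ['I759V', 'K948V', 'P24A', 'S965I', 'V760A', 'W226E', 'Y770M']

Answer: I759V,K948V,P24A,S965I,V760A,W226E,Y770M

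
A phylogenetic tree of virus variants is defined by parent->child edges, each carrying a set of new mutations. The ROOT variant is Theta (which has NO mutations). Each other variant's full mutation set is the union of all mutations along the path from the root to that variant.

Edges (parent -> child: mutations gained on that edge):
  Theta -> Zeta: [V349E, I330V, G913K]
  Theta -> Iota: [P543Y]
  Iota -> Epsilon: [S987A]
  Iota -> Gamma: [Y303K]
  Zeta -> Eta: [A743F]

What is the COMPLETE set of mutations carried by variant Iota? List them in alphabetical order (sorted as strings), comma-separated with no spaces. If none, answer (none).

At Theta: gained [] -> total []
At Iota: gained ['P543Y'] -> total ['P543Y']

Answer: P543Y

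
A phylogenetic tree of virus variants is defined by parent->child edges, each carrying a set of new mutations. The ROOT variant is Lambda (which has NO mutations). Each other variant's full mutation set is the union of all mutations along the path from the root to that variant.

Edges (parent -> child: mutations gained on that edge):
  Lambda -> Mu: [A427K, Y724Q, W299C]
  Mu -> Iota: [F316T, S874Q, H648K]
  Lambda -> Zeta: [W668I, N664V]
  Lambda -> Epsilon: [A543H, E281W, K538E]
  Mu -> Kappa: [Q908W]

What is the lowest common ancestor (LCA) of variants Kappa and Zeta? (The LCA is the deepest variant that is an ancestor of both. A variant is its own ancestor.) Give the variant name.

Answer: Lambda

Derivation:
Path from root to Kappa: Lambda -> Mu -> Kappa
  ancestors of Kappa: {Lambda, Mu, Kappa}
Path from root to Zeta: Lambda -> Zeta
  ancestors of Zeta: {Lambda, Zeta}
Common ancestors: {Lambda}
Walk up from Zeta: Zeta (not in ancestors of Kappa), Lambda (in ancestors of Kappa)
Deepest common ancestor (LCA) = Lambda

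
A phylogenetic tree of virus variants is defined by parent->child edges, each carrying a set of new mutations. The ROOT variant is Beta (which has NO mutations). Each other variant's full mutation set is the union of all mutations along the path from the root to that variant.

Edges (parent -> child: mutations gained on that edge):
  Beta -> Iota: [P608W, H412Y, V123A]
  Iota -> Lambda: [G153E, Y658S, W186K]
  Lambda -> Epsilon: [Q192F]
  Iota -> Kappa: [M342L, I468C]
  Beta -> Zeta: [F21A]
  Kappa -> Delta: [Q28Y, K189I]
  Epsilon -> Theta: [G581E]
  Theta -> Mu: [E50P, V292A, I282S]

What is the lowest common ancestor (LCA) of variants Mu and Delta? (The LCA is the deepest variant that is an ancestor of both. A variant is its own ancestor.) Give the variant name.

Path from root to Mu: Beta -> Iota -> Lambda -> Epsilon -> Theta -> Mu
  ancestors of Mu: {Beta, Iota, Lambda, Epsilon, Theta, Mu}
Path from root to Delta: Beta -> Iota -> Kappa -> Delta
  ancestors of Delta: {Beta, Iota, Kappa, Delta}
Common ancestors: {Beta, Iota}
Walk up from Delta: Delta (not in ancestors of Mu), Kappa (not in ancestors of Mu), Iota (in ancestors of Mu), Beta (in ancestors of Mu)
Deepest common ancestor (LCA) = Iota

Answer: Iota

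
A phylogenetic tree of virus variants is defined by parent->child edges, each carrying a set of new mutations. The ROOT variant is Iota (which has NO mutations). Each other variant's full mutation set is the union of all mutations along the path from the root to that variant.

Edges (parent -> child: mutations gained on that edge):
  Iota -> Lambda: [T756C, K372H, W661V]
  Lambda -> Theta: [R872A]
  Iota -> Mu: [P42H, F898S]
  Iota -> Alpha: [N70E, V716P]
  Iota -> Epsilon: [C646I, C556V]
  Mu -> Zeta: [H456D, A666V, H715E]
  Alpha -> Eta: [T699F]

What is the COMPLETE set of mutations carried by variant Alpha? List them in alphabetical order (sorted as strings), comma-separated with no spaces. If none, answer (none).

Answer: N70E,V716P

Derivation:
At Iota: gained [] -> total []
At Alpha: gained ['N70E', 'V716P'] -> total ['N70E', 'V716P']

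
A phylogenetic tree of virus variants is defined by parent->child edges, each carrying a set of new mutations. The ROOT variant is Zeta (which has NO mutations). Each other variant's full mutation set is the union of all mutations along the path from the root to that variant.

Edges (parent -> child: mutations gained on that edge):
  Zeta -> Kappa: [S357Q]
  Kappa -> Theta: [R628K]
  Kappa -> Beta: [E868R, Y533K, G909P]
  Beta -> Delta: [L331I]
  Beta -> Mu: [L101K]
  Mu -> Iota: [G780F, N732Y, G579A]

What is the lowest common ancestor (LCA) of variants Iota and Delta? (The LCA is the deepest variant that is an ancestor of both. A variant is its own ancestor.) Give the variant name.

Answer: Beta

Derivation:
Path from root to Iota: Zeta -> Kappa -> Beta -> Mu -> Iota
  ancestors of Iota: {Zeta, Kappa, Beta, Mu, Iota}
Path from root to Delta: Zeta -> Kappa -> Beta -> Delta
  ancestors of Delta: {Zeta, Kappa, Beta, Delta}
Common ancestors: {Zeta, Kappa, Beta}
Walk up from Delta: Delta (not in ancestors of Iota), Beta (in ancestors of Iota), Kappa (in ancestors of Iota), Zeta (in ancestors of Iota)
Deepest common ancestor (LCA) = Beta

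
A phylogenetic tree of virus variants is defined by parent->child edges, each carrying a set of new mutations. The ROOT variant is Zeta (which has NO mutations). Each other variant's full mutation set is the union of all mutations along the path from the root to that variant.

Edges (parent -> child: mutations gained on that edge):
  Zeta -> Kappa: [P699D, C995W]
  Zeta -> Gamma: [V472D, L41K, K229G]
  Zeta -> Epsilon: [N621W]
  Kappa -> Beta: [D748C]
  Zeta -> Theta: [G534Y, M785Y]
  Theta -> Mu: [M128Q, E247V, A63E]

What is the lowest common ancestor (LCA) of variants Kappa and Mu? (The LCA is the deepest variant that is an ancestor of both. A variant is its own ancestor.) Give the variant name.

Answer: Zeta

Derivation:
Path from root to Kappa: Zeta -> Kappa
  ancestors of Kappa: {Zeta, Kappa}
Path from root to Mu: Zeta -> Theta -> Mu
  ancestors of Mu: {Zeta, Theta, Mu}
Common ancestors: {Zeta}
Walk up from Mu: Mu (not in ancestors of Kappa), Theta (not in ancestors of Kappa), Zeta (in ancestors of Kappa)
Deepest common ancestor (LCA) = Zeta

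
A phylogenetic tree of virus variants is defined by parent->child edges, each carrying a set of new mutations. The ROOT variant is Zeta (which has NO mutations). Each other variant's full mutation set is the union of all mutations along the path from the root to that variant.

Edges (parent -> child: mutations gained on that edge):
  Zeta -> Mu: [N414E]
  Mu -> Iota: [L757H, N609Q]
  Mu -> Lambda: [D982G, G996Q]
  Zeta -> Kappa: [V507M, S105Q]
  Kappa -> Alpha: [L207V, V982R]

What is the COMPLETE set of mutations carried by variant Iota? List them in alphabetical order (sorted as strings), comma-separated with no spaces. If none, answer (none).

Answer: L757H,N414E,N609Q

Derivation:
At Zeta: gained [] -> total []
At Mu: gained ['N414E'] -> total ['N414E']
At Iota: gained ['L757H', 'N609Q'] -> total ['L757H', 'N414E', 'N609Q']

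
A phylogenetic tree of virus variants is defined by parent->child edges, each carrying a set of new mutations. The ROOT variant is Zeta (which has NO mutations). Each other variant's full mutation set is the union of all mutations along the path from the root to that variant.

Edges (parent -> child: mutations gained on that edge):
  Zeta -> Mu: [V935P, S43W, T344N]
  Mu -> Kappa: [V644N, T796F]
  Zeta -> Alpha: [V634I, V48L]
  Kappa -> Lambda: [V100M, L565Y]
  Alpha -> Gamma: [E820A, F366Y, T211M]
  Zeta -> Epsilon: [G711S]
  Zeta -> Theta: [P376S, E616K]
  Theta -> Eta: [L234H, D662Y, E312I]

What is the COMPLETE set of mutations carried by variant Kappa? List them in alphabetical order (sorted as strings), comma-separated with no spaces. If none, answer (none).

Answer: S43W,T344N,T796F,V644N,V935P

Derivation:
At Zeta: gained [] -> total []
At Mu: gained ['V935P', 'S43W', 'T344N'] -> total ['S43W', 'T344N', 'V935P']
At Kappa: gained ['V644N', 'T796F'] -> total ['S43W', 'T344N', 'T796F', 'V644N', 'V935P']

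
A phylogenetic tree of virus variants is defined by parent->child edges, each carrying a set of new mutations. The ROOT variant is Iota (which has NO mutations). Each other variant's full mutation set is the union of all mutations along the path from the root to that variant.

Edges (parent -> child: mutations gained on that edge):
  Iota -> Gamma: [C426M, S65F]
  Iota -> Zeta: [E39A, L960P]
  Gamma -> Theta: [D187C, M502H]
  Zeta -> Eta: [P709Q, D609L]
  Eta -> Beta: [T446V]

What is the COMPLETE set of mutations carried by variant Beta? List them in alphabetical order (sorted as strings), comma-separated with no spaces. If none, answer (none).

At Iota: gained [] -> total []
At Zeta: gained ['E39A', 'L960P'] -> total ['E39A', 'L960P']
At Eta: gained ['P709Q', 'D609L'] -> total ['D609L', 'E39A', 'L960P', 'P709Q']
At Beta: gained ['T446V'] -> total ['D609L', 'E39A', 'L960P', 'P709Q', 'T446V']

Answer: D609L,E39A,L960P,P709Q,T446V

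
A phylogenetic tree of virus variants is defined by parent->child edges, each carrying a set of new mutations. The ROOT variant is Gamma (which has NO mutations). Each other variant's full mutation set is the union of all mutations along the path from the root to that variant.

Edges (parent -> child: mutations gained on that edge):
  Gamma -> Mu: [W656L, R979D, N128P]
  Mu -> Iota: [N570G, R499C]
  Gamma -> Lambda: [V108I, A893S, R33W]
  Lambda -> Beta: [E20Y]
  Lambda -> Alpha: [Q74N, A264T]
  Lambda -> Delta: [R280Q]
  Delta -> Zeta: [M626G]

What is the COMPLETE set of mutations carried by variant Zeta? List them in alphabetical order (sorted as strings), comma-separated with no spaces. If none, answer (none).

Answer: A893S,M626G,R280Q,R33W,V108I

Derivation:
At Gamma: gained [] -> total []
At Lambda: gained ['V108I', 'A893S', 'R33W'] -> total ['A893S', 'R33W', 'V108I']
At Delta: gained ['R280Q'] -> total ['A893S', 'R280Q', 'R33W', 'V108I']
At Zeta: gained ['M626G'] -> total ['A893S', 'M626G', 'R280Q', 'R33W', 'V108I']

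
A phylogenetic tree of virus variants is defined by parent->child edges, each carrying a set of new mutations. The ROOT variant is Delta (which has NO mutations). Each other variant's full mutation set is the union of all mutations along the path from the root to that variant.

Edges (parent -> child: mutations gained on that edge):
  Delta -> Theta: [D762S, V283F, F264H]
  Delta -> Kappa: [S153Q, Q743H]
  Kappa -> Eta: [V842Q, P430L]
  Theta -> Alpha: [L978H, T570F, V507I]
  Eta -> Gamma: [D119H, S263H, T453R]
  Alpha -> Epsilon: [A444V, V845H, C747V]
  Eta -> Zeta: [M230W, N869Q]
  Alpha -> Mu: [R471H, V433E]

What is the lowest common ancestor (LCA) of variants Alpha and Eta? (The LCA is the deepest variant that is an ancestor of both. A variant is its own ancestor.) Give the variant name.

Answer: Delta

Derivation:
Path from root to Alpha: Delta -> Theta -> Alpha
  ancestors of Alpha: {Delta, Theta, Alpha}
Path from root to Eta: Delta -> Kappa -> Eta
  ancestors of Eta: {Delta, Kappa, Eta}
Common ancestors: {Delta}
Walk up from Eta: Eta (not in ancestors of Alpha), Kappa (not in ancestors of Alpha), Delta (in ancestors of Alpha)
Deepest common ancestor (LCA) = Delta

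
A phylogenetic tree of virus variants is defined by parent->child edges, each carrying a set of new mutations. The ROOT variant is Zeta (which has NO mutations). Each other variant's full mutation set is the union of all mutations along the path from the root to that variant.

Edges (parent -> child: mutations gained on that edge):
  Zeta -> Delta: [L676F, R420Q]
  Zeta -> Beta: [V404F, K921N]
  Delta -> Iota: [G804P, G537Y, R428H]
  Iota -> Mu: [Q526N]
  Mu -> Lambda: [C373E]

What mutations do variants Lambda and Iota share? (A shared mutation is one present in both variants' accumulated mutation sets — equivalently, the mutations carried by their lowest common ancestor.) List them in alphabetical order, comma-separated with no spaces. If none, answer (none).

Answer: G537Y,G804P,L676F,R420Q,R428H

Derivation:
Accumulating mutations along path to Lambda:
  At Zeta: gained [] -> total []
  At Delta: gained ['L676F', 'R420Q'] -> total ['L676F', 'R420Q']
  At Iota: gained ['G804P', 'G537Y', 'R428H'] -> total ['G537Y', 'G804P', 'L676F', 'R420Q', 'R428H']
  At Mu: gained ['Q526N'] -> total ['G537Y', 'G804P', 'L676F', 'Q526N', 'R420Q', 'R428H']
  At Lambda: gained ['C373E'] -> total ['C373E', 'G537Y', 'G804P', 'L676F', 'Q526N', 'R420Q', 'R428H']
Mutations(Lambda) = ['C373E', 'G537Y', 'G804P', 'L676F', 'Q526N', 'R420Q', 'R428H']
Accumulating mutations along path to Iota:
  At Zeta: gained [] -> total []
  At Delta: gained ['L676F', 'R420Q'] -> total ['L676F', 'R420Q']
  At Iota: gained ['G804P', 'G537Y', 'R428H'] -> total ['G537Y', 'G804P', 'L676F', 'R420Q', 'R428H']
Mutations(Iota) = ['G537Y', 'G804P', 'L676F', 'R420Q', 'R428H']
Intersection: ['C373E', 'G537Y', 'G804P', 'L676F', 'Q526N', 'R420Q', 'R428H'] ∩ ['G537Y', 'G804P', 'L676F', 'R420Q', 'R428H'] = ['G537Y', 'G804P', 'L676F', 'R420Q', 'R428H']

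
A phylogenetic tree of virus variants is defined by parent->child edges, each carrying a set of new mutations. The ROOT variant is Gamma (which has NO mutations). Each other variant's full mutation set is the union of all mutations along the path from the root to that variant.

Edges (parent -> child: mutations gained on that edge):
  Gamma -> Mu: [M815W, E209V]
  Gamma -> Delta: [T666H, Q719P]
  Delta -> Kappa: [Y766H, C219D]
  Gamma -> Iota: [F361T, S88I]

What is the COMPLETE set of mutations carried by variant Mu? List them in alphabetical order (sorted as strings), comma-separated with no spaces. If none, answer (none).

At Gamma: gained [] -> total []
At Mu: gained ['M815W', 'E209V'] -> total ['E209V', 'M815W']

Answer: E209V,M815W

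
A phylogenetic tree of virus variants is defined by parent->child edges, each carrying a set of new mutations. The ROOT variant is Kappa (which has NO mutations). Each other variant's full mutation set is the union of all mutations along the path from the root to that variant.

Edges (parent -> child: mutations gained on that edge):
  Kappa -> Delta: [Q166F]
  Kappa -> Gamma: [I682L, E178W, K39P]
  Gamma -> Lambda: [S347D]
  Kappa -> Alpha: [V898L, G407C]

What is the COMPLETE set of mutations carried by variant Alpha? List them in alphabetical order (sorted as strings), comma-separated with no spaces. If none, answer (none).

Answer: G407C,V898L

Derivation:
At Kappa: gained [] -> total []
At Alpha: gained ['V898L', 'G407C'] -> total ['G407C', 'V898L']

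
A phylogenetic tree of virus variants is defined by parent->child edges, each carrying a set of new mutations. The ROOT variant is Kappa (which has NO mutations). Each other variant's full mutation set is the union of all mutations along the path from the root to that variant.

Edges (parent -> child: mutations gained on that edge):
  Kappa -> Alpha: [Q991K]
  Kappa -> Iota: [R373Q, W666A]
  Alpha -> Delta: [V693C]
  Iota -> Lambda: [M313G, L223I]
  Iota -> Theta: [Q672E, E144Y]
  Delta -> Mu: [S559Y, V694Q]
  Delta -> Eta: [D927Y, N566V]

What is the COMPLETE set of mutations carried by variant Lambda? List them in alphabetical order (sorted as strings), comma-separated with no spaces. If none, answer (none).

At Kappa: gained [] -> total []
At Iota: gained ['R373Q', 'W666A'] -> total ['R373Q', 'W666A']
At Lambda: gained ['M313G', 'L223I'] -> total ['L223I', 'M313G', 'R373Q', 'W666A']

Answer: L223I,M313G,R373Q,W666A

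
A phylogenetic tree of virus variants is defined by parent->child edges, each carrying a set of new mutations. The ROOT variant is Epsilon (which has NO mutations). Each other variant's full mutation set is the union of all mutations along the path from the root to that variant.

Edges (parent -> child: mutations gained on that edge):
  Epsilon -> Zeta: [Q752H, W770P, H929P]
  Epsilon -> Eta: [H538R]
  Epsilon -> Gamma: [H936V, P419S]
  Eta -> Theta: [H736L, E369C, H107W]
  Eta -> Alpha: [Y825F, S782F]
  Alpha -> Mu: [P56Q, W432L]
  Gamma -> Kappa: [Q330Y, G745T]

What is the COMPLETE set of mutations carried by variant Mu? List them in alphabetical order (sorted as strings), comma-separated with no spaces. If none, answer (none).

Answer: H538R,P56Q,S782F,W432L,Y825F

Derivation:
At Epsilon: gained [] -> total []
At Eta: gained ['H538R'] -> total ['H538R']
At Alpha: gained ['Y825F', 'S782F'] -> total ['H538R', 'S782F', 'Y825F']
At Mu: gained ['P56Q', 'W432L'] -> total ['H538R', 'P56Q', 'S782F', 'W432L', 'Y825F']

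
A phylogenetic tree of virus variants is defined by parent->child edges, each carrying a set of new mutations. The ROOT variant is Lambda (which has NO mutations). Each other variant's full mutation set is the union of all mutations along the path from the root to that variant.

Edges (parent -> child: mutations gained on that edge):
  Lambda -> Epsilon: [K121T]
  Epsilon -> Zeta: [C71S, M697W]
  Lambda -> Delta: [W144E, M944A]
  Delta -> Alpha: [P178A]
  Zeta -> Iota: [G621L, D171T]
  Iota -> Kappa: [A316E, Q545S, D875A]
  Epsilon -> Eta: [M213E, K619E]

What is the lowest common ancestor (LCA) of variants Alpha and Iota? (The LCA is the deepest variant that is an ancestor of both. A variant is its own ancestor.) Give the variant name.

Path from root to Alpha: Lambda -> Delta -> Alpha
  ancestors of Alpha: {Lambda, Delta, Alpha}
Path from root to Iota: Lambda -> Epsilon -> Zeta -> Iota
  ancestors of Iota: {Lambda, Epsilon, Zeta, Iota}
Common ancestors: {Lambda}
Walk up from Iota: Iota (not in ancestors of Alpha), Zeta (not in ancestors of Alpha), Epsilon (not in ancestors of Alpha), Lambda (in ancestors of Alpha)
Deepest common ancestor (LCA) = Lambda

Answer: Lambda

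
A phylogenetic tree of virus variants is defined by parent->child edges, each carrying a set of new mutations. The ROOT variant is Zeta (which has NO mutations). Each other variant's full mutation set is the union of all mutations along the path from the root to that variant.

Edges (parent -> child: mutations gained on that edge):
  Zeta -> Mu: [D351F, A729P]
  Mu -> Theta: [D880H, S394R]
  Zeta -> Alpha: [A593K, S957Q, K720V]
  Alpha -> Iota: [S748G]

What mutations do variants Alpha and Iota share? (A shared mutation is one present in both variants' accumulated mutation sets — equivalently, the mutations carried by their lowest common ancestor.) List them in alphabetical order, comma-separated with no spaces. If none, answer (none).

Answer: A593K,K720V,S957Q

Derivation:
Accumulating mutations along path to Alpha:
  At Zeta: gained [] -> total []
  At Alpha: gained ['A593K', 'S957Q', 'K720V'] -> total ['A593K', 'K720V', 'S957Q']
Mutations(Alpha) = ['A593K', 'K720V', 'S957Q']
Accumulating mutations along path to Iota:
  At Zeta: gained [] -> total []
  At Alpha: gained ['A593K', 'S957Q', 'K720V'] -> total ['A593K', 'K720V', 'S957Q']
  At Iota: gained ['S748G'] -> total ['A593K', 'K720V', 'S748G', 'S957Q']
Mutations(Iota) = ['A593K', 'K720V', 'S748G', 'S957Q']
Intersection: ['A593K', 'K720V', 'S957Q'] ∩ ['A593K', 'K720V', 'S748G', 'S957Q'] = ['A593K', 'K720V', 'S957Q']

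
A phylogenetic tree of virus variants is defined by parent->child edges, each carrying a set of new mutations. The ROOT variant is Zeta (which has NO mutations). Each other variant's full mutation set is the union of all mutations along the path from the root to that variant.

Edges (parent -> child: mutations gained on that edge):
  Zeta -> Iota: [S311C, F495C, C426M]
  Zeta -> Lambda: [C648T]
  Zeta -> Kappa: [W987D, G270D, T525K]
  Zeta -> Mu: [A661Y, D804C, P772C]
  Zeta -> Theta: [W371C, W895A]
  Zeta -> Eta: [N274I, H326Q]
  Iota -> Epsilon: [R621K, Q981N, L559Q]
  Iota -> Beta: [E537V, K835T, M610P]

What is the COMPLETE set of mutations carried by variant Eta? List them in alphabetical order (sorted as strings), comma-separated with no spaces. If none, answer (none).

At Zeta: gained [] -> total []
At Eta: gained ['N274I', 'H326Q'] -> total ['H326Q', 'N274I']

Answer: H326Q,N274I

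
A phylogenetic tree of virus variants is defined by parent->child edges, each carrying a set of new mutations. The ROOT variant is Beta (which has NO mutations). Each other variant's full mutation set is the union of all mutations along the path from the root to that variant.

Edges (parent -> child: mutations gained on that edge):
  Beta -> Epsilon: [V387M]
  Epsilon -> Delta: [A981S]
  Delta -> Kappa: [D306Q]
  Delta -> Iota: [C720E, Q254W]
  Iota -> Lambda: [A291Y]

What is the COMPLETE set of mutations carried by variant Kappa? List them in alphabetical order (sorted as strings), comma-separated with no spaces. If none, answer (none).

At Beta: gained [] -> total []
At Epsilon: gained ['V387M'] -> total ['V387M']
At Delta: gained ['A981S'] -> total ['A981S', 'V387M']
At Kappa: gained ['D306Q'] -> total ['A981S', 'D306Q', 'V387M']

Answer: A981S,D306Q,V387M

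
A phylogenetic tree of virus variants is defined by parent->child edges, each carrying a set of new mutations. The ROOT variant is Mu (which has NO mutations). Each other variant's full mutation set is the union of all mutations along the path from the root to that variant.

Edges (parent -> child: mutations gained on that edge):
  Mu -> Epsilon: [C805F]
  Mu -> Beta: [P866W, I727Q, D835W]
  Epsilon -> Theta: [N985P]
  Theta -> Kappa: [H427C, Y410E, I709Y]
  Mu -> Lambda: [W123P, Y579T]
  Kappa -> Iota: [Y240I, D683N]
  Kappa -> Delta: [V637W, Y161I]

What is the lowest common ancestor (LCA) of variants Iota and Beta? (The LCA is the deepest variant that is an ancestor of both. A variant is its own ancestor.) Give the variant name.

Path from root to Iota: Mu -> Epsilon -> Theta -> Kappa -> Iota
  ancestors of Iota: {Mu, Epsilon, Theta, Kappa, Iota}
Path from root to Beta: Mu -> Beta
  ancestors of Beta: {Mu, Beta}
Common ancestors: {Mu}
Walk up from Beta: Beta (not in ancestors of Iota), Mu (in ancestors of Iota)
Deepest common ancestor (LCA) = Mu

Answer: Mu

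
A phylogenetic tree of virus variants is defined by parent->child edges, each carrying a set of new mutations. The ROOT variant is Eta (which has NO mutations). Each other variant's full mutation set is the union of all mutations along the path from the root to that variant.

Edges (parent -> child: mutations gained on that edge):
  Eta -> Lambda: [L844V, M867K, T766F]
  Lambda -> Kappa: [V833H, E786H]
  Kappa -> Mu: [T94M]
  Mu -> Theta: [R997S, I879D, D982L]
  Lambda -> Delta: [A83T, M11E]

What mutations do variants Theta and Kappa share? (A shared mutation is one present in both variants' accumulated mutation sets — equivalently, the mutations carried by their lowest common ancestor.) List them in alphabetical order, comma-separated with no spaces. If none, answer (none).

Answer: E786H,L844V,M867K,T766F,V833H

Derivation:
Accumulating mutations along path to Theta:
  At Eta: gained [] -> total []
  At Lambda: gained ['L844V', 'M867K', 'T766F'] -> total ['L844V', 'M867K', 'T766F']
  At Kappa: gained ['V833H', 'E786H'] -> total ['E786H', 'L844V', 'M867K', 'T766F', 'V833H']
  At Mu: gained ['T94M'] -> total ['E786H', 'L844V', 'M867K', 'T766F', 'T94M', 'V833H']
  At Theta: gained ['R997S', 'I879D', 'D982L'] -> total ['D982L', 'E786H', 'I879D', 'L844V', 'M867K', 'R997S', 'T766F', 'T94M', 'V833H']
Mutations(Theta) = ['D982L', 'E786H', 'I879D', 'L844V', 'M867K', 'R997S', 'T766F', 'T94M', 'V833H']
Accumulating mutations along path to Kappa:
  At Eta: gained [] -> total []
  At Lambda: gained ['L844V', 'M867K', 'T766F'] -> total ['L844V', 'M867K', 'T766F']
  At Kappa: gained ['V833H', 'E786H'] -> total ['E786H', 'L844V', 'M867K', 'T766F', 'V833H']
Mutations(Kappa) = ['E786H', 'L844V', 'M867K', 'T766F', 'V833H']
Intersection: ['D982L', 'E786H', 'I879D', 'L844V', 'M867K', 'R997S', 'T766F', 'T94M', 'V833H'] ∩ ['E786H', 'L844V', 'M867K', 'T766F', 'V833H'] = ['E786H', 'L844V', 'M867K', 'T766F', 'V833H']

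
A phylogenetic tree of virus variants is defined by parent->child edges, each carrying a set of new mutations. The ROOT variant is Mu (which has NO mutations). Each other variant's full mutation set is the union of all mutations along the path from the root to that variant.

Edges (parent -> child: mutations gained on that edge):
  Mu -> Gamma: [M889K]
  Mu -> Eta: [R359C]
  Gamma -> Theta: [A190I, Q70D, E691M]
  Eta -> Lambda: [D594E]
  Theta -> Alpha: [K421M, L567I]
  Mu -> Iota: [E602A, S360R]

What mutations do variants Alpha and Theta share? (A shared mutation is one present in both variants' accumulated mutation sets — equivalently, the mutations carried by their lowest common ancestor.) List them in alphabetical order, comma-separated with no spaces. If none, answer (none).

Answer: A190I,E691M,M889K,Q70D

Derivation:
Accumulating mutations along path to Alpha:
  At Mu: gained [] -> total []
  At Gamma: gained ['M889K'] -> total ['M889K']
  At Theta: gained ['A190I', 'Q70D', 'E691M'] -> total ['A190I', 'E691M', 'M889K', 'Q70D']
  At Alpha: gained ['K421M', 'L567I'] -> total ['A190I', 'E691M', 'K421M', 'L567I', 'M889K', 'Q70D']
Mutations(Alpha) = ['A190I', 'E691M', 'K421M', 'L567I', 'M889K', 'Q70D']
Accumulating mutations along path to Theta:
  At Mu: gained [] -> total []
  At Gamma: gained ['M889K'] -> total ['M889K']
  At Theta: gained ['A190I', 'Q70D', 'E691M'] -> total ['A190I', 'E691M', 'M889K', 'Q70D']
Mutations(Theta) = ['A190I', 'E691M', 'M889K', 'Q70D']
Intersection: ['A190I', 'E691M', 'K421M', 'L567I', 'M889K', 'Q70D'] ∩ ['A190I', 'E691M', 'M889K', 'Q70D'] = ['A190I', 'E691M', 'M889K', 'Q70D']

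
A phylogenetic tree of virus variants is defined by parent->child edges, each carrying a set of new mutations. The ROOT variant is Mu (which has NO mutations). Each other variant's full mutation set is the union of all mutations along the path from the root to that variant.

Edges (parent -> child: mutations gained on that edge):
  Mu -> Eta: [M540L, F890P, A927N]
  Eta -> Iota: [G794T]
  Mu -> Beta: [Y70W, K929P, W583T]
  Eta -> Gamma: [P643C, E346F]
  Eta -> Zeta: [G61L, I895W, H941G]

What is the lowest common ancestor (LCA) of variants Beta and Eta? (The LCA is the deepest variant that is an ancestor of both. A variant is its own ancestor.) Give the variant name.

Path from root to Beta: Mu -> Beta
  ancestors of Beta: {Mu, Beta}
Path from root to Eta: Mu -> Eta
  ancestors of Eta: {Mu, Eta}
Common ancestors: {Mu}
Walk up from Eta: Eta (not in ancestors of Beta), Mu (in ancestors of Beta)
Deepest common ancestor (LCA) = Mu

Answer: Mu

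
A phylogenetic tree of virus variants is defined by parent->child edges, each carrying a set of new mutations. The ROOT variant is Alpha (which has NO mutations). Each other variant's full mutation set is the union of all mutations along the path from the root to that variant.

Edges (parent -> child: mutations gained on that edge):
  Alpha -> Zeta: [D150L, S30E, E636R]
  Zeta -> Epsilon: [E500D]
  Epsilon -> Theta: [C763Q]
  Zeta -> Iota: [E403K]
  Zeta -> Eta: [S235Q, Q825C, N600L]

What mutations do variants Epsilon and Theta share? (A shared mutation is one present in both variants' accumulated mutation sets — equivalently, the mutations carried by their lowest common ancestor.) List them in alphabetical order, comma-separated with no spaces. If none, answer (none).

Accumulating mutations along path to Epsilon:
  At Alpha: gained [] -> total []
  At Zeta: gained ['D150L', 'S30E', 'E636R'] -> total ['D150L', 'E636R', 'S30E']
  At Epsilon: gained ['E500D'] -> total ['D150L', 'E500D', 'E636R', 'S30E']
Mutations(Epsilon) = ['D150L', 'E500D', 'E636R', 'S30E']
Accumulating mutations along path to Theta:
  At Alpha: gained [] -> total []
  At Zeta: gained ['D150L', 'S30E', 'E636R'] -> total ['D150L', 'E636R', 'S30E']
  At Epsilon: gained ['E500D'] -> total ['D150L', 'E500D', 'E636R', 'S30E']
  At Theta: gained ['C763Q'] -> total ['C763Q', 'D150L', 'E500D', 'E636R', 'S30E']
Mutations(Theta) = ['C763Q', 'D150L', 'E500D', 'E636R', 'S30E']
Intersection: ['D150L', 'E500D', 'E636R', 'S30E'] ∩ ['C763Q', 'D150L', 'E500D', 'E636R', 'S30E'] = ['D150L', 'E500D', 'E636R', 'S30E']

Answer: D150L,E500D,E636R,S30E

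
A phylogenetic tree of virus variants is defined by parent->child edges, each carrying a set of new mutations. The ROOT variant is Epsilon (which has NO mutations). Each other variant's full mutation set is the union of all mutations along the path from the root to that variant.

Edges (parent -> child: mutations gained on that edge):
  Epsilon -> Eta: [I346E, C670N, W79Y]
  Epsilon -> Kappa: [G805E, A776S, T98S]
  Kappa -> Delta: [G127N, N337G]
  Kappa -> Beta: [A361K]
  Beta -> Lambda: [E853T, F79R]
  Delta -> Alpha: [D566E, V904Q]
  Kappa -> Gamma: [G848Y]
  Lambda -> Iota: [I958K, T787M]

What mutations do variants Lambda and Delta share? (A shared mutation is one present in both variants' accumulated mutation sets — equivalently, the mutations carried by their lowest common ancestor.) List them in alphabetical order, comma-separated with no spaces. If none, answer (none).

Answer: A776S,G805E,T98S

Derivation:
Accumulating mutations along path to Lambda:
  At Epsilon: gained [] -> total []
  At Kappa: gained ['G805E', 'A776S', 'T98S'] -> total ['A776S', 'G805E', 'T98S']
  At Beta: gained ['A361K'] -> total ['A361K', 'A776S', 'G805E', 'T98S']
  At Lambda: gained ['E853T', 'F79R'] -> total ['A361K', 'A776S', 'E853T', 'F79R', 'G805E', 'T98S']
Mutations(Lambda) = ['A361K', 'A776S', 'E853T', 'F79R', 'G805E', 'T98S']
Accumulating mutations along path to Delta:
  At Epsilon: gained [] -> total []
  At Kappa: gained ['G805E', 'A776S', 'T98S'] -> total ['A776S', 'G805E', 'T98S']
  At Delta: gained ['G127N', 'N337G'] -> total ['A776S', 'G127N', 'G805E', 'N337G', 'T98S']
Mutations(Delta) = ['A776S', 'G127N', 'G805E', 'N337G', 'T98S']
Intersection: ['A361K', 'A776S', 'E853T', 'F79R', 'G805E', 'T98S'] ∩ ['A776S', 'G127N', 'G805E', 'N337G', 'T98S'] = ['A776S', 'G805E', 'T98S']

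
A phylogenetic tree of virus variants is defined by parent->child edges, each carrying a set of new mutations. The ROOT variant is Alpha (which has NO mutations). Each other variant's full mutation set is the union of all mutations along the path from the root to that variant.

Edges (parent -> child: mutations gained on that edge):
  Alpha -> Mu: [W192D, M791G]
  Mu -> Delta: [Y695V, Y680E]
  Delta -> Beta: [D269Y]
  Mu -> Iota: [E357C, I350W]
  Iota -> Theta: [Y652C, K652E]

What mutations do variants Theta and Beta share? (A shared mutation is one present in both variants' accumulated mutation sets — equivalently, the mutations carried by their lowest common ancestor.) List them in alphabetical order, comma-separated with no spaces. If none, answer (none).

Accumulating mutations along path to Theta:
  At Alpha: gained [] -> total []
  At Mu: gained ['W192D', 'M791G'] -> total ['M791G', 'W192D']
  At Iota: gained ['E357C', 'I350W'] -> total ['E357C', 'I350W', 'M791G', 'W192D']
  At Theta: gained ['Y652C', 'K652E'] -> total ['E357C', 'I350W', 'K652E', 'M791G', 'W192D', 'Y652C']
Mutations(Theta) = ['E357C', 'I350W', 'K652E', 'M791G', 'W192D', 'Y652C']
Accumulating mutations along path to Beta:
  At Alpha: gained [] -> total []
  At Mu: gained ['W192D', 'M791G'] -> total ['M791G', 'W192D']
  At Delta: gained ['Y695V', 'Y680E'] -> total ['M791G', 'W192D', 'Y680E', 'Y695V']
  At Beta: gained ['D269Y'] -> total ['D269Y', 'M791G', 'W192D', 'Y680E', 'Y695V']
Mutations(Beta) = ['D269Y', 'M791G', 'W192D', 'Y680E', 'Y695V']
Intersection: ['E357C', 'I350W', 'K652E', 'M791G', 'W192D', 'Y652C'] ∩ ['D269Y', 'M791G', 'W192D', 'Y680E', 'Y695V'] = ['M791G', 'W192D']

Answer: M791G,W192D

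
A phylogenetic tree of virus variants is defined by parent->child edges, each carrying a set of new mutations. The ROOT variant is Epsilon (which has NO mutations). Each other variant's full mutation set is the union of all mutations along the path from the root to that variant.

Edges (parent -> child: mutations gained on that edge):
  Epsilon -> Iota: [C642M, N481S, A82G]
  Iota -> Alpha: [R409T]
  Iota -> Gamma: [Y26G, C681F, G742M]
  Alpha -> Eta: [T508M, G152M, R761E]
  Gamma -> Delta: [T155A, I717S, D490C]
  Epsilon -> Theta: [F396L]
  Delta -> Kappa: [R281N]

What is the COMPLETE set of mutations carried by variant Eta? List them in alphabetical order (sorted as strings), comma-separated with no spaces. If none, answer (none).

Answer: A82G,C642M,G152M,N481S,R409T,R761E,T508M

Derivation:
At Epsilon: gained [] -> total []
At Iota: gained ['C642M', 'N481S', 'A82G'] -> total ['A82G', 'C642M', 'N481S']
At Alpha: gained ['R409T'] -> total ['A82G', 'C642M', 'N481S', 'R409T']
At Eta: gained ['T508M', 'G152M', 'R761E'] -> total ['A82G', 'C642M', 'G152M', 'N481S', 'R409T', 'R761E', 'T508M']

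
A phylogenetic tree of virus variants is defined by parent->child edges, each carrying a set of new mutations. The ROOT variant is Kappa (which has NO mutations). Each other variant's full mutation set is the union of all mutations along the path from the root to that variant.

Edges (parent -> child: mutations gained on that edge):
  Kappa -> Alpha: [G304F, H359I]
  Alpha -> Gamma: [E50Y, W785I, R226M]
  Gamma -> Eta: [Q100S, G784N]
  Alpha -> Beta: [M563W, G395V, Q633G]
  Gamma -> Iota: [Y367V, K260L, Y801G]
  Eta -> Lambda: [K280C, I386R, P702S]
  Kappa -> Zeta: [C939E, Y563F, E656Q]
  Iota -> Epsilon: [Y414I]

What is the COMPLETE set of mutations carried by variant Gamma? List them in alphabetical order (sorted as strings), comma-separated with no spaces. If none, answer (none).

Answer: E50Y,G304F,H359I,R226M,W785I

Derivation:
At Kappa: gained [] -> total []
At Alpha: gained ['G304F', 'H359I'] -> total ['G304F', 'H359I']
At Gamma: gained ['E50Y', 'W785I', 'R226M'] -> total ['E50Y', 'G304F', 'H359I', 'R226M', 'W785I']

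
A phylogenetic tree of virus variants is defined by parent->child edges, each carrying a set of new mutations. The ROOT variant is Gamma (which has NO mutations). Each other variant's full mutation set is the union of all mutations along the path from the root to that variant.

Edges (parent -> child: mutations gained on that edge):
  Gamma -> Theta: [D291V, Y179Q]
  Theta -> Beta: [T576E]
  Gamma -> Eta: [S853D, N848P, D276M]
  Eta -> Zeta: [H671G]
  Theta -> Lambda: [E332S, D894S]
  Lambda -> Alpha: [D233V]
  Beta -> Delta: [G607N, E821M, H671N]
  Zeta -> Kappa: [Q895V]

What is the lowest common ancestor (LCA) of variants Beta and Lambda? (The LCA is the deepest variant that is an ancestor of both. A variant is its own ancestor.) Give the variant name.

Answer: Theta

Derivation:
Path from root to Beta: Gamma -> Theta -> Beta
  ancestors of Beta: {Gamma, Theta, Beta}
Path from root to Lambda: Gamma -> Theta -> Lambda
  ancestors of Lambda: {Gamma, Theta, Lambda}
Common ancestors: {Gamma, Theta}
Walk up from Lambda: Lambda (not in ancestors of Beta), Theta (in ancestors of Beta), Gamma (in ancestors of Beta)
Deepest common ancestor (LCA) = Theta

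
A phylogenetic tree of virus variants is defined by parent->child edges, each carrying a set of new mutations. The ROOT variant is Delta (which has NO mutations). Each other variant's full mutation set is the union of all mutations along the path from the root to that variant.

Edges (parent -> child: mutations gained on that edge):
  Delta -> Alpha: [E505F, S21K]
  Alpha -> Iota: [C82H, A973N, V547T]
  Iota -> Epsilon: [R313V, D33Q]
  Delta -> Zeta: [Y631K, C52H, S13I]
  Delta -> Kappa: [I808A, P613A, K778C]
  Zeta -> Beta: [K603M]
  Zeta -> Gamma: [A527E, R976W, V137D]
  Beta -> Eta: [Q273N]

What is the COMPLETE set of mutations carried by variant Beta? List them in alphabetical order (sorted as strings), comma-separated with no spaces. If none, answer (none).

Answer: C52H,K603M,S13I,Y631K

Derivation:
At Delta: gained [] -> total []
At Zeta: gained ['Y631K', 'C52H', 'S13I'] -> total ['C52H', 'S13I', 'Y631K']
At Beta: gained ['K603M'] -> total ['C52H', 'K603M', 'S13I', 'Y631K']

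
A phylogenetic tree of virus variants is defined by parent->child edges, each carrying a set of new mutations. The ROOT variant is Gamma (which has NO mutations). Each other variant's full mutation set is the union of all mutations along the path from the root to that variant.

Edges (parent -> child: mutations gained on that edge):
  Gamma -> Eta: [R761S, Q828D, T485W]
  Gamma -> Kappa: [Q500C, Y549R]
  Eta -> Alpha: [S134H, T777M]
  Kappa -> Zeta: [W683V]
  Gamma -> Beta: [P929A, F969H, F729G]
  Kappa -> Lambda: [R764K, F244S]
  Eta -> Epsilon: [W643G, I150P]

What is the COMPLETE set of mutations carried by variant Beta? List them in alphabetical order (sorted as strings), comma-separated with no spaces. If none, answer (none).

At Gamma: gained [] -> total []
At Beta: gained ['P929A', 'F969H', 'F729G'] -> total ['F729G', 'F969H', 'P929A']

Answer: F729G,F969H,P929A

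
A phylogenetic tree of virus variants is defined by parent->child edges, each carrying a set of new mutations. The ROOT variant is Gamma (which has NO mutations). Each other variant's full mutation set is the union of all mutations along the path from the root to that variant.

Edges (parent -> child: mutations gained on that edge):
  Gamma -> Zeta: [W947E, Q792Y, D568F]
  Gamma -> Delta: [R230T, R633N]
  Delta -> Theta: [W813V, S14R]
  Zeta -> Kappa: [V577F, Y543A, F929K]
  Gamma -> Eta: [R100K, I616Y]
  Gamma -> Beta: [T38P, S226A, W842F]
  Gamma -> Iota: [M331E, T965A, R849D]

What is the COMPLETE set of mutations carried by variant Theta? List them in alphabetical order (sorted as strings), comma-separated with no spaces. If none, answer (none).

Answer: R230T,R633N,S14R,W813V

Derivation:
At Gamma: gained [] -> total []
At Delta: gained ['R230T', 'R633N'] -> total ['R230T', 'R633N']
At Theta: gained ['W813V', 'S14R'] -> total ['R230T', 'R633N', 'S14R', 'W813V']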